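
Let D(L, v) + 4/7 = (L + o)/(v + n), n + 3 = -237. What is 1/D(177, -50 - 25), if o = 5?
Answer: -315/362 ≈ -0.87017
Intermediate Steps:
n = -240 (n = -3 - 237 = -240)
D(L, v) = -4/7 + (5 + L)/(-240 + v) (D(L, v) = -4/7 + (L + 5)/(v - 240) = -4/7 + (5 + L)/(-240 + v))
1/D(177, -50 - 25) = 1/((995 - 4*(-50 - 25) + 7*177)/(7*(-240 + (-50 - 25)))) = 1/((995 - 4*(-75) + 1239)/(7*(-240 - 75))) = 1/((⅐)*(995 + 300 + 1239)/(-315)) = 1/((⅐)*(-1/315)*2534) = 1/(-362/315) = -315/362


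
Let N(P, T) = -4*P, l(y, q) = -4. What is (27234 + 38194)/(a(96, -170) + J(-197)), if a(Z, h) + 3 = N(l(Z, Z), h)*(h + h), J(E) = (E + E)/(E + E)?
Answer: -32714/2721 ≈ -12.023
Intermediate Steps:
J(E) = 1 (J(E) = (2*E)/((2*E)) = (2*E)*(1/(2*E)) = 1)
a(Z, h) = -3 + 32*h (a(Z, h) = -3 + (-4*(-4))*(h + h) = -3 + 16*(2*h) = -3 + 32*h)
(27234 + 38194)/(a(96, -170) + J(-197)) = (27234 + 38194)/((-3 + 32*(-170)) + 1) = 65428/((-3 - 5440) + 1) = 65428/(-5443 + 1) = 65428/(-5442) = 65428*(-1/5442) = -32714/2721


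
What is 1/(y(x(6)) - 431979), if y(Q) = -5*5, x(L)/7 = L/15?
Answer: -1/432004 ≈ -2.3148e-6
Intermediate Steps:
x(L) = 7*L/15 (x(L) = 7*(L/15) = 7*L/15)
y(Q) = -25
1/(y(x(6)) - 431979) = 1/(-25 - 431979) = 1/(-432004) = -1/432004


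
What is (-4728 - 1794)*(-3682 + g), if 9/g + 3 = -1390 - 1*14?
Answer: 11262587442/469 ≈ 2.4014e+7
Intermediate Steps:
g = -3/469 (g = 9/(-3 + (-1390 - 1*14)) = 9/(-3 + (-1390 - 14)) = 9/(-3 - 1404) = 9/(-1407) = 9*(-1/1407) = -3/469 ≈ -0.0063966)
(-4728 - 1794)*(-3682 + g) = (-4728 - 1794)*(-3682 - 3/469) = -6522*(-1726861/469) = 11262587442/469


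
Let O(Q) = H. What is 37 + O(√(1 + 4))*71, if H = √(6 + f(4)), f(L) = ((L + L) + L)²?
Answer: 37 + 355*√6 ≈ 906.57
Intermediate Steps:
f(L) = 9*L² (f(L) = (2*L + L)² = (3*L)² = 9*L²)
H = 5*√6 (H = √(6 + 9*4²) = √(6 + 9*16) = √(6 + 144) = √150 = 5*√6 ≈ 12.247)
O(Q) = 5*√6
37 + O(√(1 + 4))*71 = 37 + (5*√6)*71 = 37 + 355*√6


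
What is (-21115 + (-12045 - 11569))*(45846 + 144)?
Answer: -2057086710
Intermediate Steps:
(-21115 + (-12045 - 11569))*(45846 + 144) = (-21115 - 23614)*45990 = -44729*45990 = -2057086710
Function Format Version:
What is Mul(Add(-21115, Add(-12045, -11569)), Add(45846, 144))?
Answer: -2057086710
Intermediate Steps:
Mul(Add(-21115, Add(-12045, -11569)), Add(45846, 144)) = Mul(Add(-21115, -23614), 45990) = Mul(-44729, 45990) = -2057086710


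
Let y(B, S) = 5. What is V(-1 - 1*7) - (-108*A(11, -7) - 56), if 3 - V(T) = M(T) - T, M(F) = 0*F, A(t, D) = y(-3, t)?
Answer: 591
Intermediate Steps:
A(t, D) = 5
M(F) = 0
V(T) = 3 + T (V(T) = 3 - (0 - T) = 3 - (-1)*T = 3 + T)
V(-1 - 1*7) - (-108*A(11, -7) - 56) = (3 + (-1 - 1*7)) - (-108*5 - 56) = (3 + (-1 - 7)) - (-540 - 56) = (3 - 8) - 1*(-596) = -5 + 596 = 591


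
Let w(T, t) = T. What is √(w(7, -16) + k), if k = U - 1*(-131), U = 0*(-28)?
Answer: √138 ≈ 11.747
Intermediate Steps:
U = 0
k = 131 (k = 0 - 1*(-131) = 0 + 131 = 131)
√(w(7, -16) + k) = √(7 + 131) = √138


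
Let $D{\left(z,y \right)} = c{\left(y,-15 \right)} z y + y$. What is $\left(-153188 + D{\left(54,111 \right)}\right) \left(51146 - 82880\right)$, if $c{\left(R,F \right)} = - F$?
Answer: $2004541578$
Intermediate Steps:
$D{\left(z,y \right)} = y + 15 y z$ ($D{\left(z,y \right)} = \left(-1\right) \left(-15\right) z y + y = 15 z y + y = 15 y z + y = y + 15 y z$)
$\left(-153188 + D{\left(54,111 \right)}\right) \left(51146 - 82880\right) = \left(-153188 + 111 \left(1 + 15 \cdot 54\right)\right) \left(51146 - 82880\right) = \left(-153188 + 111 \left(1 + 810\right)\right) \left(-31734\right) = \left(-153188 + 111 \cdot 811\right) \left(-31734\right) = \left(-153188 + 90021\right) \left(-31734\right) = \left(-63167\right) \left(-31734\right) = 2004541578$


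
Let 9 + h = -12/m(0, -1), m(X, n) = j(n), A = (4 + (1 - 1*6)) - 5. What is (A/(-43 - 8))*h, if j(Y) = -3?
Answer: -10/17 ≈ -0.58823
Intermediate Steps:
A = -6 (A = (4 + (1 - 6)) - 5 = (4 - 5) - 5 = -1 - 5 = -6)
m(X, n) = -3
h = -5 (h = -9 - 12/(-3) = -9 - 12*(-⅓) = -9 + 4 = -5)
(A/(-43 - 8))*h = -6/(-43 - 8)*(-5) = -6/(-51)*(-5) = -6*(-1/51)*(-5) = (2/17)*(-5) = -10/17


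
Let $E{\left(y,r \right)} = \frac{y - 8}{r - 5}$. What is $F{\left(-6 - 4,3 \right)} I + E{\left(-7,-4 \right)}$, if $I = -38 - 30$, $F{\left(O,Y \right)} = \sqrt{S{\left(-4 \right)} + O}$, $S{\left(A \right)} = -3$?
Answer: $\frac{5}{3} - 68 i \sqrt{13} \approx 1.6667 - 245.18 i$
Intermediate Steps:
$E{\left(y,r \right)} = \frac{-8 + y}{-5 + r}$
$F{\left(O,Y \right)} = \sqrt{-3 + O}$
$I = -68$
$F{\left(-6 - 4,3 \right)} I + E{\left(-7,-4 \right)} = \sqrt{-3 - 10} \left(-68\right) + \frac{-8 - 7}{-5 - 4} = \sqrt{-3 - 10} \left(-68\right) + \frac{1}{-9} \left(-15\right) = \sqrt{-3 - 10} \left(-68\right) - - \frac{5}{3} = \sqrt{-13} \left(-68\right) + \frac{5}{3} = i \sqrt{13} \left(-68\right) + \frac{5}{3} = - 68 i \sqrt{13} + \frac{5}{3} = \frac{5}{3} - 68 i \sqrt{13}$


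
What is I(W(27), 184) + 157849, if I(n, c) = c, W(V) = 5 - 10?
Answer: 158033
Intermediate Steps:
W(V) = -5
I(W(27), 184) + 157849 = 184 + 157849 = 158033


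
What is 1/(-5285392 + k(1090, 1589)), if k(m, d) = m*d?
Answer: -1/3553382 ≈ -2.8142e-7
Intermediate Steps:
k(m, d) = d*m
1/(-5285392 + k(1090, 1589)) = 1/(-5285392 + 1589*1090) = 1/(-5285392 + 1732010) = 1/(-3553382) = -1/3553382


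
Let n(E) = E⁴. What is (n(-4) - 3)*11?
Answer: 2783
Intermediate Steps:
(n(-4) - 3)*11 = ((-4)⁴ - 3)*11 = (256 - 3)*11 = 253*11 = 2783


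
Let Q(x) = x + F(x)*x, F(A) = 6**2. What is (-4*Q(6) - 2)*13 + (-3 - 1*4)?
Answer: -11577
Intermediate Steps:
F(A) = 36
Q(x) = 37*x (Q(x) = x + 36*x = 37*x)
(-4*Q(6) - 2)*13 + (-3 - 1*4) = (-148*6 - 2)*13 + (-3 - 1*4) = (-4*222 - 2)*13 + (-3 - 4) = (-888 - 2)*13 - 7 = -890*13 - 7 = -11570 - 7 = -11577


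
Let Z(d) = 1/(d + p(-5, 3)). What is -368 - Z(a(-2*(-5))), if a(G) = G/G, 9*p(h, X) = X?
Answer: -1475/4 ≈ -368.75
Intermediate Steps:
p(h, X) = X/9
a(G) = 1
Z(d) = 1/(⅓ + d) (Z(d) = 1/(d + (⅑)*3) = 1/(d + ⅓) = 1/(⅓ + d))
-368 - Z(a(-2*(-5))) = -368 - 3/(1 + 3*1) = -368 - 3/(1 + 3) = -368 - 3/4 = -368 - 1*¾ = -368 - ¾ = -1475/4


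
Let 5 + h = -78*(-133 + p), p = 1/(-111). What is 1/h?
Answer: 37/383679 ≈ 9.6435e-5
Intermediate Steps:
p = -1/111 ≈ -0.0090090
h = 383679/37 (h = -5 - 78*(-133 - 1/111) = -5 - 78*(-14764/111) = -5 + 383864/37 = 383679/37 ≈ 10370.)
1/h = 1/(383679/37) = 37/383679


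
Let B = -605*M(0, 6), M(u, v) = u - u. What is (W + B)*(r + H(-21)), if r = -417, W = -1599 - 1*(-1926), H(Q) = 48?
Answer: -120663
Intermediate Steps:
W = 327 (W = -1599 + 1926 = 327)
M(u, v) = 0
B = 0 (B = -605*0 = 0)
(W + B)*(r + H(-21)) = (327 + 0)*(-417 + 48) = 327*(-369) = -120663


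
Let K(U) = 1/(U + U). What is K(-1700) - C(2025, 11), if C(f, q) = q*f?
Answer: -75735001/3400 ≈ -22275.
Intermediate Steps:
K(U) = 1/(2*U)
C(f, q) = f*q
K(-1700) - C(2025, 11) = (½)/(-1700) - 2025*11 = (½)*(-1/1700) - 1*22275 = -1/3400 - 22275 = -75735001/3400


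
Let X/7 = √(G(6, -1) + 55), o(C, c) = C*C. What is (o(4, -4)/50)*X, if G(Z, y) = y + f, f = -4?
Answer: 56*√2/5 ≈ 15.839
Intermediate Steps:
o(C, c) = C²
G(Z, y) = -4 + y (G(Z, y) = y - 4 = -4 + y)
X = 35*√2 (X = 7*√((-4 - 1) + 55) = 7*√(-5 + 55) = 7*√50 = 7*(5*√2) = 35*√2 ≈ 49.497)
(o(4, -4)/50)*X = (4²/50)*(35*√2) = (16*(1/50))*(35*√2) = 8*(35*√2)/25 = 56*√2/5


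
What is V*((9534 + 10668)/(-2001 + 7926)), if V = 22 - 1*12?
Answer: 13468/395 ≈ 34.096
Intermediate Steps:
V = 10 (V = 22 - 12 = 10)
V*((9534 + 10668)/(-2001 + 7926)) = 10*((9534 + 10668)/(-2001 + 7926)) = 10*(20202/5925) = 10*(20202*(1/5925)) = 10*(6734/1975) = 13468/395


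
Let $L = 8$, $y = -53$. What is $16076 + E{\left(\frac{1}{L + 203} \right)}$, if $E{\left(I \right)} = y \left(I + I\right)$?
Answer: $\frac{3391930}{211} \approx 16076.0$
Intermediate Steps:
$E{\left(I \right)} = - 106 I$ ($E{\left(I \right)} = - 53 \left(I + I\right) = - 53 \cdot 2 I = - 106 I$)
$16076 + E{\left(\frac{1}{L + 203} \right)} = 16076 - \frac{106}{8 + 203} = 16076 - \frac{106}{211} = \frac{3391930}{211}$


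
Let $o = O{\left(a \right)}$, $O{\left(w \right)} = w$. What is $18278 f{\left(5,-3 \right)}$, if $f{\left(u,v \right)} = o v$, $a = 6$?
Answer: $-329004$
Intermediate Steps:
$o = 6$
$f{\left(u,v \right)} = 6 v$
$18278 f{\left(5,-3 \right)} = 18278 \cdot 6 \left(-3\right) = 18278 \left(-18\right) = -329004$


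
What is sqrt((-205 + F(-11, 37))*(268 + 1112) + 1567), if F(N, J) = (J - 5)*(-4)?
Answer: I*sqrt(457973) ≈ 676.74*I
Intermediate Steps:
F(N, J) = 20 - 4*J (F(N, J) = (-5 + J)*(-4) = 20 - 4*J)
sqrt((-205 + F(-11, 37))*(268 + 1112) + 1567) = sqrt((-205 + (20 - 4*37))*(268 + 1112) + 1567) = sqrt((-205 + (20 - 148))*1380 + 1567) = sqrt((-205 - 128)*1380 + 1567) = sqrt(-333*1380 + 1567) = sqrt(-459540 + 1567) = sqrt(-457973) = I*sqrt(457973)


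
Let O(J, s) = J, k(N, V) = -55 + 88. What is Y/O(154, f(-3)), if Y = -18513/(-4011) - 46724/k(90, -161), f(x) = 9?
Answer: -62266345/6794634 ≈ -9.1640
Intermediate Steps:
k(N, V) = 33
Y = -62266345/44121 (Y = -18513/(-4011) - 46724/33 = -18513*(-1/4011) - 46724*1/33 = 6171/1337 - 46724/33 = -62266345/44121 ≈ -1411.3)
Y/O(154, f(-3)) = -62266345/44121/154 = -62266345/44121*1/154 = -62266345/6794634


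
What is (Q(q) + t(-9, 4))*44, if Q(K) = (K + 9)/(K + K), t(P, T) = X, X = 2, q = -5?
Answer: 352/5 ≈ 70.400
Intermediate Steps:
t(P, T) = 2
Q(K) = (9 + K)/(2*K) (Q(K) = (9 + K)/((2*K)) = (9 + K)*(1/(2*K)) = (9 + K)/(2*K))
(Q(q) + t(-9, 4))*44 = ((½)*(9 - 5)/(-5) + 2)*44 = ((½)*(-⅕)*4 + 2)*44 = (-⅖ + 2)*44 = (8/5)*44 = 352/5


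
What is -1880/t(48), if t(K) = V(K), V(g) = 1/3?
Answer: -5640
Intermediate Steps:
V(g) = 1/3
t(K) = 1/3
-1880/t(48) = -1880/1/3 = -1880*3 = -5640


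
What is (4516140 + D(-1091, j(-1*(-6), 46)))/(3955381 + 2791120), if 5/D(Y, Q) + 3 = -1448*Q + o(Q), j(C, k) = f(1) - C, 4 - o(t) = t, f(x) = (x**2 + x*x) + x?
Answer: 19636176725/29333786348 ≈ 0.66940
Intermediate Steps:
f(x) = x + 2*x**2 (f(x) = (x**2 + x**2) + x = 2*x**2 + x = x + 2*x**2)
o(t) = 4 - t
j(C, k) = 3 - C (j(C, k) = 1*(1 + 2*1) - C = 1*(1 + 2) - C = 1*3 - C = 3 - C)
D(Y, Q) = 5/(1 - 1449*Q) (D(Y, Q) = 5/(-3 + (-1448*Q + (4 - Q))) = 5/(-3 + (4 - 1449*Q)) = 5/(1 - 1449*Q))
(4516140 + D(-1091, j(-1*(-6), 46)))/(3955381 + 2791120) = (4516140 - 5/(-1 + 1449*(3 - (-1)*(-6))))/(3955381 + 2791120) = (4516140 - 5/(-1 + 1449*(3 - 1*6)))/6746501 = (4516140 - 5/(-1 + 1449*(3 - 6)))*(1/6746501) = (4516140 - 5/(-1 + 1449*(-3)))*(1/6746501) = (4516140 - 5/(-1 - 4347))*(1/6746501) = (4516140 - 5/(-4348))*(1/6746501) = (4516140 - 5*(-1/4348))*(1/6746501) = (4516140 + 5/4348)*(1/6746501) = (19636176725/4348)*(1/6746501) = 19636176725/29333786348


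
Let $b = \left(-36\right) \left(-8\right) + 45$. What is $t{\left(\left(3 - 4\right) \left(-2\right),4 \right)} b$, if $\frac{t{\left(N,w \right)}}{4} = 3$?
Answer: $3996$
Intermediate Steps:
$t{\left(N,w \right)} = 12$ ($t{\left(N,w \right)} = 4 \cdot 3 = 12$)
$b = 333$ ($b = 288 + 45 = 333$)
$t{\left(\left(3 - 4\right) \left(-2\right),4 \right)} b = 12 \cdot 333 = 3996$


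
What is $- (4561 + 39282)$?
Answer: $-43843$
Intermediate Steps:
$- (4561 + 39282) = \left(-1\right) 43843 = -43843$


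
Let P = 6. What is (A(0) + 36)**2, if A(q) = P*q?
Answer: 1296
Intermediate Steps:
A(q) = 6*q
(A(0) + 36)**2 = (6*0 + 36)**2 = (0 + 36)**2 = 36**2 = 1296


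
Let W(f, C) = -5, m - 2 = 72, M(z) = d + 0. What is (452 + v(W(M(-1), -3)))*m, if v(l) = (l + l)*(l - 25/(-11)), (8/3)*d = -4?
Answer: 390128/11 ≈ 35466.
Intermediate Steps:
d = -3/2 (d = (3/8)*(-4) = -3/2 ≈ -1.5000)
M(z) = -3/2 (M(z) = -3/2 + 0 = -3/2)
m = 74 (m = 2 + 72 = 74)
v(l) = 2*l*(25/11 + l) (v(l) = (2*l)*(l - 25*(-1/11)) = (2*l)*(l + 25/11) = (2*l)*(25/11 + l) = 2*l*(25/11 + l))
(452 + v(W(M(-1), -3)))*m = (452 + (2/11)*(-5)*(25 + 11*(-5)))*74 = (452 + (2/11)*(-5)*(25 - 55))*74 = (452 + (2/11)*(-5)*(-30))*74 = (452 + 300/11)*74 = (5272/11)*74 = 390128/11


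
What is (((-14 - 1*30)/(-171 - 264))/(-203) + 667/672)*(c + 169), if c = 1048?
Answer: 3411648959/2825760 ≈ 1207.3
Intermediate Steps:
(((-14 - 1*30)/(-171 - 264))/(-203) + 667/672)*(c + 169) = (((-14 - 1*30)/(-171 - 264))/(-203) + 667/672)*(1048 + 169) = (((-14 - 30)/(-435))*(-1/203) + 667*(1/672))*1217 = (-44*(-1/435)*(-1/203) + 667/672)*1217 = ((44/435)*(-1/203) + 667/672)*1217 = (-44/88305 + 667/672)*1217 = (2803327/2825760)*1217 = 3411648959/2825760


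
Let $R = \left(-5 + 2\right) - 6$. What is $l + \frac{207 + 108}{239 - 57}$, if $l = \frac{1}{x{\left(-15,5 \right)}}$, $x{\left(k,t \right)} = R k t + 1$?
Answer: $\frac{1171}{676} \approx 1.7322$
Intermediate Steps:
$R = -9$ ($R = -3 - 6 = -9$)
$x{\left(k,t \right)} = 1 - 9 k t$ ($x{\left(k,t \right)} = - 9 k t + 1 = 1 - 9 k t$)
$l = \frac{1}{676}$ ($l = \frac{1}{1 - \left(-135\right) 5} = \frac{1}{1 + 675} = \frac{1}{676} \approx 0.0014793$)
$l + \frac{207 + 108}{239 - 57} = \frac{1}{676} + \frac{207 + 108}{239 - 57} = \frac{1}{676} + \frac{315}{182} = \frac{1}{676} + 315 \cdot \frac{1}{182} = \frac{1}{676} + \frac{45}{26} = \frac{1171}{676}$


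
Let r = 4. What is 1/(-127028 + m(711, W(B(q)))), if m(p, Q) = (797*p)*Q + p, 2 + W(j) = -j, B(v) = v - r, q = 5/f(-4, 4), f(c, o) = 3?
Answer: 1/62572 ≈ 1.5982e-5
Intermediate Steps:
q = 5/3 ≈ 1.6667
B(v) = -4 + v (B(v) = v - 1*4 = v - 4 = -4 + v)
W(j) = -2 - j
m(p, Q) = p + 797*Q*p (m(p, Q) = 797*Q*p + p = p + 797*Q*p)
1/(-127028 + m(711, W(B(q)))) = 1/(-127028 + 711*(1 + 797*(-2 - (-4 + 5/3)))) = 1/(-127028 + 711*(1 + 797*(-2 - 1*(-7/3)))) = 1/(-127028 + 711*(1 + 797*(-2 + 7/3))) = 1/(-127028 + 711*(1 + 797*(1/3))) = 1/(-127028 + 711*(1 + 797/3)) = 1/(-127028 + 711*(800/3)) = 1/(-127028 + 189600) = 1/62572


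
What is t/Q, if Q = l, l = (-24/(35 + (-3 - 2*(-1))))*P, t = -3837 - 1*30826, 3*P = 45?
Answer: 589271/180 ≈ 3273.7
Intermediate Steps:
P = 15 (P = (⅓)*45 = 15)
t = -34663 (t = -3837 - 30826 = -34663)
l = -180/17 (l = (-24/(35 + (-3 - 2*(-1))))*15 = (-24/(35 + (-3 + 2)))*15 = (-24/(35 - 1))*15 = (-24/34)*15 = ((1/34)*(-24))*15 = -12/17*15 = -180/17 ≈ -10.588)
Q = -180/17 ≈ -10.588
t/Q = -34663/(-180/17) = -34663*(-17/180) = 589271/180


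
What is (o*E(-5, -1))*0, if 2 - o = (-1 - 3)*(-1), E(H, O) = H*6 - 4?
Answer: 0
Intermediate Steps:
E(H, O) = -4 + 6*H (E(H, O) = 6*H - 4 = -4 + 6*H)
o = -2 (o = 2 - (-1 - 3)*(-1) = 2 - (-4)*(-1) = 2 - 1*4 = 2 - 4 = -2)
(o*E(-5, -1))*0 = -2*(-4 + 6*(-5))*0 = -2*(-4 - 30)*0 = -2*(-34)*0 = 68*0 = 0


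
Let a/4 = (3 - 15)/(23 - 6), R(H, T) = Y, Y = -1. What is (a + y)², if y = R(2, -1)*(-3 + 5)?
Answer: 6724/289 ≈ 23.266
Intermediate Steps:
R(H, T) = -1
a = -48/17 (a = 4*((3 - 15)/(23 - 6)) = 4*(-12/17) = -48/17 ≈ -2.8235)
y = -2 (y = -(-3 + 5) = -1*2 = -2)
(a + y)² = (-48/17 - 2)² = (-82/17)² = 6724/289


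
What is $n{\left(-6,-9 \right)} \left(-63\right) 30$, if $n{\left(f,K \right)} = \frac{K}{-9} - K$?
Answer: $-18900$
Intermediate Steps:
$n{\left(f,K \right)} = - \frac{10 K}{9}$ ($n{\left(f,K \right)} = K \left(- \frac{1}{9}\right) - K = - \frac{K}{9} - K = - \frac{10 K}{9}$)
$n{\left(-6,-9 \right)} \left(-63\right) 30 = \left(- \frac{10}{9}\right) \left(-9\right) \left(-63\right) 30 = 10 \left(-63\right) 30 = \left(-630\right) 30 = -18900$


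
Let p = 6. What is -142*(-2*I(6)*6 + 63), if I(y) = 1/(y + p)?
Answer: -8804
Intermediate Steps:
I(y) = 1/(6 + y) (I(y) = 1/(y + 6) = 1/(6 + y))
-142*(-2*I(6)*6 + 63) = -142*(-2/(6 + 6)*6 + 63) = -142*(-2/12*6 + 63) = -142*(-2*1/12*6 + 63) = -142*(-⅙*6 + 63) = -142*(-1 + 63) = -142*62 = -8804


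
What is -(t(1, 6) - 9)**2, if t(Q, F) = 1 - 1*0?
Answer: -64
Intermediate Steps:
t(Q, F) = 1 (t(Q, F) = 1 + 0 = 1)
-(t(1, 6) - 9)**2 = -(1 - 9)**2 = -1*(-8)**2 = -1*64 = -64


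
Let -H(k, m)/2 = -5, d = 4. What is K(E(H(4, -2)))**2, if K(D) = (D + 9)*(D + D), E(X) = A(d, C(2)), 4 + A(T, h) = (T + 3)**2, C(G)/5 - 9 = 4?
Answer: 23619600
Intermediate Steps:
H(k, m) = 10 (H(k, m) = -2*(-5) = 10)
C(G) = 65 (C(G) = 45 + 5*4 = 45 + 20 = 65)
A(T, h) = -4 + (3 + T)**2 (A(T, h) = -4 + (T + 3)**2 = -4 + (3 + T)**2)
E(X) = 45 (E(X) = -4 + (3 + 4)**2 = -4 + 7**2 = -4 + 49 = 45)
K(D) = 2*D*(9 + D) (K(D) = (9 + D)*(2*D) = 2*D*(9 + D))
K(E(H(4, -2)))**2 = (2*45*(9 + 45))**2 = (2*45*54)**2 = 4860**2 = 23619600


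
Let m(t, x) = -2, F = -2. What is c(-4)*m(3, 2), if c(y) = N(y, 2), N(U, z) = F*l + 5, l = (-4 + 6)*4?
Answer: 22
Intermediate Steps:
l = 8 (l = 2*4 = 8)
N(U, z) = -11 (N(U, z) = -2*8 + 5 = -16 + 5 = -11)
c(y) = -11
c(-4)*m(3, 2) = -11*(-2) = 22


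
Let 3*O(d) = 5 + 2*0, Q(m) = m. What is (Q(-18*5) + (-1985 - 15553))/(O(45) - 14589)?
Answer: 26442/21881 ≈ 1.2084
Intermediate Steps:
O(d) = 5/3 (O(d) = (5 + 2*0)/3 = (5 + 0)/3 = (1/3)*5 = 5/3)
(Q(-18*5) + (-1985 - 15553))/(O(45) - 14589) = (-18*5 + (-1985 - 15553))/(5/3 - 14589) = (-90 - 17538)/(-43762/3) = -17628*(-3/43762) = 26442/21881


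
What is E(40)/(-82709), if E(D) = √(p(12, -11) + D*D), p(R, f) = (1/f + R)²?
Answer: -√210761/909799 ≈ -0.00050460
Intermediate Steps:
p(R, f) = (R + 1/f)²
E(D) = √(17161/121 + D²) (E(D) = √((1 + 12*(-11))²/(-11)² + D*D) = √((1 - 132)²/121 + D²) = √((1/121)*(-131)² + D²) = √((1/121)*17161 + D²) = √(17161/121 + D²))
E(40)/(-82709) = (√(17161 + 121*40²)/11)/(-82709) = (√(17161 + 121*1600)/11)*(-1/82709) = (√(17161 + 193600)/11)*(-1/82709) = (√210761/11)*(-1/82709) = -√210761/909799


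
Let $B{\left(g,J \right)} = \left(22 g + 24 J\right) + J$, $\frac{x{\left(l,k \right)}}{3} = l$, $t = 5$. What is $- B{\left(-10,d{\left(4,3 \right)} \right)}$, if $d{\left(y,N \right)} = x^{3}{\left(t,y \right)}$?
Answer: $-84155$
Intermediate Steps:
$x{\left(l,k \right)} = 3 l$
$d{\left(y,N \right)} = 3375$ ($d{\left(y,N \right)} = \left(3 \cdot 5\right)^{3} = 15^{3} = 3375$)
$B{\left(g,J \right)} = 22 g + 25 J$
$- B{\left(-10,d{\left(4,3 \right)} \right)} = - (22 \left(-10\right) + 25 \cdot 3375) = - (-220 + 84375) = \left(-1\right) 84155 = -84155$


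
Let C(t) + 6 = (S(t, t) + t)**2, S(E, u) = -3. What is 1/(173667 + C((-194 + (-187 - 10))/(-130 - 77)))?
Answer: 81/14066641 ≈ 5.7583e-6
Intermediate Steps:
C(t) = -6 + (-3 + t)**2
1/(173667 + C((-194 + (-187 - 10))/(-130 - 77))) = 1/(173667 + (-6 + (-3 + (-194 + (-187 - 10))/(-130 - 77))**2)) = 1/(173667 + (-6 + (-3 + (-194 - 197)/(-207))**2)) = 1/(173667 + (-6 + (-3 - 391*(-1/207))**2)) = 1/(173667 + (-6 + (-3 + 17/9)**2)) = 1/(173667 + (-6 + (-10/9)**2)) = 1/(173667 + (-6 + 100/81)) = 1/(173667 - 386/81) = 1/(14066641/81) = 81/14066641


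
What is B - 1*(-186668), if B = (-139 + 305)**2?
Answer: 214224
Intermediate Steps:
B = 27556 (B = 166**2 = 27556)
B - 1*(-186668) = 27556 - 1*(-186668) = 27556 + 186668 = 214224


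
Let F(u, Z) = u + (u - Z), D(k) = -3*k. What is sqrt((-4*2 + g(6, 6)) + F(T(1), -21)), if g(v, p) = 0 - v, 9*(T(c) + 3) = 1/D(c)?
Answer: 5*sqrt(3)/9 ≈ 0.96225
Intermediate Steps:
T(c) = -3 - 1/(27*c) (T(c) = -3 + 1/(9*((-3*c))) = -3 + (-1/(3*c))/9 = -3 - 1/(27*c))
F(u, Z) = -Z + 2*u
g(v, p) = -v
sqrt((-4*2 + g(6, 6)) + F(T(1), -21)) = sqrt((-4*2 - 1*6) + (-1*(-21) + 2*(-3 - 1/27/1))) = sqrt((-8 - 6) + (21 + 2*(-3 - 1/27*1))) = sqrt(-14 + (21 + 2*(-3 - 1/27))) = sqrt(-14 + (21 + 2*(-82/27))) = sqrt(-14 + (21 - 164/27)) = sqrt(-14 + 403/27) = sqrt(25/27) = 5*sqrt(3)/9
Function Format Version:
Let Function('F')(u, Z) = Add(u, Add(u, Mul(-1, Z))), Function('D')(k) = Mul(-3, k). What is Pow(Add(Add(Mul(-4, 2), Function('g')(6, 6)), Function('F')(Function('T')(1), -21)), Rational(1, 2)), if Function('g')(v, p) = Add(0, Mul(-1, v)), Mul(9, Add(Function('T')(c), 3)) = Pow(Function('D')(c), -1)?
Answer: Mul(Rational(5, 9), Pow(3, Rational(1, 2))) ≈ 0.96225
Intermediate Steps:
Function('T')(c) = Add(-3, Mul(Rational(-1, 27), Pow(c, -1))) (Function('T')(c) = Add(-3, Mul(Rational(1, 9), Pow(Mul(-3, c), -1))) = Add(-3, Mul(Rational(1, 9), Mul(Rational(-1, 3), Pow(c, -1)))) = Add(-3, Mul(Rational(-1, 27), Pow(c, -1))))
Function('F')(u, Z) = Add(Mul(-1, Z), Mul(2, u))
Function('g')(v, p) = Mul(-1, v)
Pow(Add(Add(Mul(-4, 2), Function('g')(6, 6)), Function('F')(Function('T')(1), -21)), Rational(1, 2)) = Pow(Add(Add(Mul(-4, 2), Mul(-1, 6)), Add(Mul(-1, -21), Mul(2, Add(-3, Mul(Rational(-1, 27), Pow(1, -1)))))), Rational(1, 2)) = Pow(Add(Add(-8, -6), Add(21, Mul(2, Add(-3, Mul(Rational(-1, 27), 1))))), Rational(1, 2)) = Pow(Add(-14, Add(21, Mul(2, Add(-3, Rational(-1, 27))))), Rational(1, 2)) = Pow(Add(-14, Add(21, Mul(2, Rational(-82, 27)))), Rational(1, 2)) = Pow(Add(-14, Add(21, Rational(-164, 27))), Rational(1, 2)) = Pow(Add(-14, Rational(403, 27)), Rational(1, 2)) = Pow(Rational(25, 27), Rational(1, 2)) = Mul(Rational(5, 9), Pow(3, Rational(1, 2)))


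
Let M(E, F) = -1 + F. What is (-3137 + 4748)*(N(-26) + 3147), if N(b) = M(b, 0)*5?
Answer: 5061762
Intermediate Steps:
N(b) = -5 (N(b) = (-1 + 0)*5 = -1*5 = -5)
(-3137 + 4748)*(N(-26) + 3147) = (-3137 + 4748)*(-5 + 3147) = 1611*3142 = 5061762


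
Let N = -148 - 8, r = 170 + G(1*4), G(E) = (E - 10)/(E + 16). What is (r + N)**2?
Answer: 18769/100 ≈ 187.69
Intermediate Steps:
G(E) = (-10 + E)/(16 + E)
r = 1697/10 (r = 170 + (-10 + 1*4)/(16 + 1*4) = 170 + (-10 + 4)/(16 + 4) = 170 - 6/20 = 170 + (1/20)*(-6) = 170 - 3/10 = 1697/10 ≈ 169.70)
N = -156
(r + N)**2 = (1697/10 - 156)**2 = (137/10)**2 = 18769/100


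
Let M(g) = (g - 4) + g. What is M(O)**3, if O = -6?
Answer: -4096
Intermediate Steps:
M(g) = -4 + 2*g (M(g) = (-4 + g) + g = -4 + 2*g)
M(O)**3 = (-4 + 2*(-6))**3 = (-4 - 12)**3 = (-16)**3 = -4096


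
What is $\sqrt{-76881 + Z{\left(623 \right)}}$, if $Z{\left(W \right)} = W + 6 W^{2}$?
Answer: $2 \sqrt{563129} \approx 1500.8$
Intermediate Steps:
$\sqrt{-76881 + Z{\left(623 \right)}} = \sqrt{-76881 + 623 \left(1 + 6 \cdot 623\right)} = \sqrt{-76881 + 623 \left(1 + 3738\right)} = \sqrt{-76881 + 623 \cdot 3739} = \sqrt{-76881 + 2329397} = \sqrt{2252516} = 2 \sqrt{563129}$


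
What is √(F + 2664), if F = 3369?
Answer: √6033 ≈ 77.672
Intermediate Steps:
√(F + 2664) = √(3369 + 2664) = √6033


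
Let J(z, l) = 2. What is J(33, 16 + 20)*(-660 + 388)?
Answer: -544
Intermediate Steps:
J(33, 16 + 20)*(-660 + 388) = 2*(-660 + 388) = 2*(-272) = -544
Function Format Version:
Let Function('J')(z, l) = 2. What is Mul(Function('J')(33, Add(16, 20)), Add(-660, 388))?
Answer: -544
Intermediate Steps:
Mul(Function('J')(33, Add(16, 20)), Add(-660, 388)) = Mul(2, Add(-660, 388)) = Mul(2, -272) = -544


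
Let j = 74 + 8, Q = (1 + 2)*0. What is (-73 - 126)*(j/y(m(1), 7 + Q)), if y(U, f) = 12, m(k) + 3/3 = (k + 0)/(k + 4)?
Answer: -8159/6 ≈ -1359.8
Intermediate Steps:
m(k) = -1 + k/(4 + k) (m(k) = -1 + (k + 0)/(k + 4) = -1 + k/(4 + k))
Q = 0 (Q = 3*0 = 0)
j = 82
(-73 - 126)*(j/y(m(1), 7 + Q)) = (-73 - 126)*(82/12) = -16318/12 = -199*41/6 = -8159/6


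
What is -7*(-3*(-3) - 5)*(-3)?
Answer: 84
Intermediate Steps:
-7*(-3*(-3) - 5)*(-3) = -7*(9 - 5)*(-3) = -7*4*(-3) = -28*(-3) = 84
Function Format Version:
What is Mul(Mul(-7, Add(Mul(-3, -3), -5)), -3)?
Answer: 84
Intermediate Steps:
Mul(Mul(-7, Add(Mul(-3, -3), -5)), -3) = Mul(Mul(-7, Add(9, -5)), -3) = Mul(Mul(-7, 4), -3) = Mul(-28, -3) = 84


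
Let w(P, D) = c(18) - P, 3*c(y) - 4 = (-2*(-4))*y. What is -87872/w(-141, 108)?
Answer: -263616/571 ≈ -461.67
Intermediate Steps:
c(y) = 4/3 + 8*y/3 (c(y) = 4/3 + ((-2*(-4))*y)/3 = 4/3 + (8*y)/3 = 4/3 + 8*y/3)
w(P, D) = 148/3 - P (w(P, D) = (4/3 + (8/3)*18) - P = (4/3 + 48) - P = 148/3 - P)
-87872/w(-141, 108) = -87872/(148/3 - 1*(-141)) = -87872/(148/3 + 141) = -87872/571/3 = -87872*3/571 = -263616/571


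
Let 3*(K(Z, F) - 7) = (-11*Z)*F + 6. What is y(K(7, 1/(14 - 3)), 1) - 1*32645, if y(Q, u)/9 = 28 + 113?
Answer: -31376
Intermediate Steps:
K(Z, F) = 9 - 11*F*Z/3 (K(Z, F) = 7 + ((-11*Z)*F + 6)/3 = 7 + (-11*F*Z + 6)/3 = 7 + (6 - 11*F*Z)/3 = 7 + (2 - 11*F*Z/3) = 9 - 11*F*Z/3)
y(Q, u) = 1269 (y(Q, u) = 9*(28 + 113) = 9*141 = 1269)
y(K(7, 1/(14 - 3)), 1) - 1*32645 = 1269 - 1*32645 = 1269 - 32645 = -31376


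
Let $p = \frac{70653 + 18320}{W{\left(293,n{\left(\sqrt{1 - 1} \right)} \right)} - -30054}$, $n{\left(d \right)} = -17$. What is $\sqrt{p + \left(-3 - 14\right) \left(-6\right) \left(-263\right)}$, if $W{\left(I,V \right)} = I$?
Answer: $\frac{i \sqrt{24702447348203}}{30347} \approx 163.78 i$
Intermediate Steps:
$p = \frac{88973}{30347}$ ($p = \frac{70653 + 18320}{293 - -30054} = \frac{88973}{293 + 30054} = \frac{88973}{30347} \approx 2.9319$)
$\sqrt{p + \left(-3 - 14\right) \left(-6\right) \left(-263\right)} = \sqrt{\frac{88973}{30347} + \left(-3 - 14\right) \left(-6\right) \left(-263\right)} = \sqrt{\frac{88973}{30347} + \left(-17\right) \left(-6\right) \left(-263\right)} = \sqrt{\frac{88973}{30347} + 102 \left(-263\right)} = \sqrt{\frac{88973}{30347} - 26826} = \sqrt{- \frac{813999649}{30347}} = \frac{i \sqrt{24702447348203}}{30347}$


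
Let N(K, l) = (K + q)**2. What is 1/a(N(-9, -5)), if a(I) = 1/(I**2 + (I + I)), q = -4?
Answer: 28899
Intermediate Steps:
N(K, l) = (-4 + K)**2 (N(K, l) = (K - 4)**2 = (-4 + K)**2)
a(I) = 1/(I**2 + 2*I)
1/a(N(-9, -5)) = 1/(1/(((-4 - 9)**2)*(2 + (-4 - 9)**2))) = 1/(1/(((-13)**2)*(2 + (-13)**2))) = 1/(1/(169*(2 + 169))) = 1/((1/169)/171) = 1/((1/169)*(1/171)) = 1/(1/28899) = 28899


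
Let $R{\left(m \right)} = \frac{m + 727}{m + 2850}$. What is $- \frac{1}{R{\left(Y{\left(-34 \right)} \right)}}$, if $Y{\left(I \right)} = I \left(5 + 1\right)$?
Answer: $- \frac{2646}{523} \approx -5.0593$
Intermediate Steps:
$Y{\left(I \right)} = 6 I$ ($Y{\left(I \right)} = I 6 = 6 I$)
$R{\left(m \right)} = \frac{727 + m}{2850 + m}$
$- \frac{1}{R{\left(Y{\left(-34 \right)} \right)}} = - \frac{1}{\frac{1}{2850 + 6 \left(-34\right)} \left(727 + 6 \left(-34\right)\right)} = - \frac{1}{\frac{1}{2850 - 204} \left(727 - 204\right)} = - \frac{1}{\frac{1}{2646} \cdot 523} = - \frac{1}{\frac{523}{2646}} = \left(-1\right) \frac{2646}{523} = - \frac{2646}{523}$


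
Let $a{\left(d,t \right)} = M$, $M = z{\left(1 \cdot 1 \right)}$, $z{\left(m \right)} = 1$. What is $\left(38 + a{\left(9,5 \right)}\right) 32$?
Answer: $1248$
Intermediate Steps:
$M = 1$
$a{\left(d,t \right)} = 1$
$\left(38 + a{\left(9,5 \right)}\right) 32 = \left(38 + 1\right) 32 = 39 \cdot 32 = 1248$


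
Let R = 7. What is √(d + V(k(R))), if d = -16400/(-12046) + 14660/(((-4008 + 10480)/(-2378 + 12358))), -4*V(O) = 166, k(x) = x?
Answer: √2143072986138993266/9745214 ≈ 150.22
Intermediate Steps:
V(O) = -83/2 (V(O) = -¼*166 = -83/2)
d = 110157365850/4872607 (d = -16400*(-1/12046) + 14660/((6472/9980)) = 8200/6023 + 14660/((6472*(1/9980))) = 8200/6023 + 14660/(1618/2495) = 8200/6023 + 14660*(2495/1618) = 8200/6023 + 18288350/809 = 110157365850/4872607 ≈ 22607.)
√(d + V(k(R))) = √(110157365850/4872607 - 83/2) = √(219910305319/9745214) = √2143072986138993266/9745214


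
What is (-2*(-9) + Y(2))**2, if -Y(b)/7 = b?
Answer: 16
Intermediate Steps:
Y(b) = -7*b
(-2*(-9) + Y(2))**2 = (-2*(-9) - 7*2)**2 = (18 - 14)**2 = 4**2 = 16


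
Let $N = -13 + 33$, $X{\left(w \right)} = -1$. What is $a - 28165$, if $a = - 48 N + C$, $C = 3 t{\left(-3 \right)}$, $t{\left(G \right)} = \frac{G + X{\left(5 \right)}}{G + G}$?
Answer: $-29123$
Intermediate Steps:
$N = 20$
$t{\left(G \right)} = \frac{-1 + G}{2 G}$ ($t{\left(G \right)} = \frac{G - 1}{G + G} = \frac{-1 + G}{2 G}$)
$C = 2$ ($C = 3 \frac{-1 - 3}{2 \left(-3\right)} = 3 \cdot \frac{1}{2} \left(- \frac{1}{3}\right) \left(-4\right) = 3 \cdot \frac{2}{3} = 2$)
$a = -958$ ($a = \left(-48\right) 20 + 2 = -960 + 2 = -958$)
$a - 28165 = -958 - 28165 = -29123$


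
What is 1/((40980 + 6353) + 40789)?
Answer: 1/88122 ≈ 1.1348e-5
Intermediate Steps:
1/((40980 + 6353) + 40789) = 1/(47333 + 40789) = 1/88122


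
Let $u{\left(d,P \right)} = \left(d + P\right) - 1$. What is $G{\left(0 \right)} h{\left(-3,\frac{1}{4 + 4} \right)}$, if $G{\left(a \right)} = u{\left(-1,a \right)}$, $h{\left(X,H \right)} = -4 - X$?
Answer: $2$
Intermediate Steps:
$u{\left(d,P \right)} = -1 + P + d$ ($u{\left(d,P \right)} = \left(P + d\right) - 1 = -1 + P + d$)
$G{\left(a \right)} = -2 + a$ ($G{\left(a \right)} = -1 + a - 1 = -2 + a$)
$G{\left(0 \right)} h{\left(-3,\frac{1}{4 + 4} \right)} = \left(-2 + 0\right) \left(-4 - -3\right) = - 2 \left(-4 + 3\right) = \left(-2\right) \left(-1\right) = 2$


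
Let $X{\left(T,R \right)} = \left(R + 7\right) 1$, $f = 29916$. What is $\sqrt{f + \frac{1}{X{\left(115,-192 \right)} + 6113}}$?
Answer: $\frac{\sqrt{262820916618}}{2964} \approx 172.96$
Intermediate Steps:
$X{\left(T,R \right)} = 7 + R$ ($X{\left(T,R \right)} = \left(7 + R\right) 1 = 7 + R$)
$\sqrt{f + \frac{1}{X{\left(115,-192 \right)} + 6113}} = \sqrt{29916 + \frac{1}{\left(7 - 192\right) + 6113}} = \sqrt{29916 + \frac{1}{-185 + 6113}} = \sqrt{29916 + \frac{1}{5928}} = \sqrt{\frac{177342049}{5928}} = \frac{\sqrt{262820916618}}{2964}$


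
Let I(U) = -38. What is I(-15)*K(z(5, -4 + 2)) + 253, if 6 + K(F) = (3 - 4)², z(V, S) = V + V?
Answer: 443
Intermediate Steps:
z(V, S) = 2*V
K(F) = -5 (K(F) = -6 + (3 - 4)² = -6 + (-1)² = -6 + 1 = -5)
I(-15)*K(z(5, -4 + 2)) + 253 = -38*(-5) + 253 = 190 + 253 = 443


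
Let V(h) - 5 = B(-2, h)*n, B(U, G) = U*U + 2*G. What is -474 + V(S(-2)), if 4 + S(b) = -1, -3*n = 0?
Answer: -469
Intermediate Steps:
n = 0 (n = -1/3*0 = 0)
S(b) = -5 (S(b) = -4 - 1 = -5)
B(U, G) = U**2 + 2*G
V(h) = 5 (V(h) = 5 + ((-2)**2 + 2*h)*0 = 5 + (4 + 2*h)*0 = 5 + 0 = 5)
-474 + V(S(-2)) = -474 + 5 = -469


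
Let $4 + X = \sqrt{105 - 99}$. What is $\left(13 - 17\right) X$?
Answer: $16 - 4 \sqrt{6} \approx 6.202$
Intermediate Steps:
$X = -4 + \sqrt{6}$ ($X = -4 + \sqrt{105 - 99} = -4 + \sqrt{6} \approx -1.5505$)
$\left(13 - 17\right) X = \left(13 - 17\right) \left(-4 + \sqrt{6}\right) = - 4 \left(-4 + \sqrt{6}\right) = 16 - 4 \sqrt{6}$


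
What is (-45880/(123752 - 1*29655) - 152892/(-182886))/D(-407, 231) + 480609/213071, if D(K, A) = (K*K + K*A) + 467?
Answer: 99386422771680933841/44061428559166291053 ≈ 2.2556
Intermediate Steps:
D(K, A) = 467 + K² + A*K (D(K, A) = (K² + A*K) + 467 = 467 + K² + A*K)
(-45880/(123752 - 1*29655) - 152892/(-182886))/D(-407, 231) + 480609/213071 = (-45880/(123752 - 1*29655) - 152892/(-182886))/(467 + (-407)² + 231*(-407)) + 480609/213071 = (-45880/(123752 - 29655) - 152892*(-1/182886))/(467 + 165649 - 94017) + 480609*(1/213071) = (-45880/94097 + 25482/30481)/72099 + 480609/213071 = (-45880*1/94097 + 25482/30481)*(1/72099) + 480609/213071 = (-45880/94097 + 25482/30481)*(1/72099) + 480609/213071 = (999311474/2868170657)*(1/72099) + 480609/213071 = 999311474/206792236199043 + 480609/213071 = 99386422771680933841/44061428559166291053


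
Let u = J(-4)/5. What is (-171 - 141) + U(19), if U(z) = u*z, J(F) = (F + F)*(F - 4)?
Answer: -344/5 ≈ -68.800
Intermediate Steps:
J(F) = 2*F*(-4 + F) (J(F) = (2*F)*(-4 + F) = 2*F*(-4 + F))
u = 64/5 (u = (2*(-4)*(-4 - 4))/5 = (2*(-4)*(-8))*(⅕) = 64*(⅕) = 64/5 ≈ 12.800)
U(z) = 64*z/5
(-171 - 141) + U(19) = (-171 - 141) + (64/5)*19 = -312 + 1216/5 = -344/5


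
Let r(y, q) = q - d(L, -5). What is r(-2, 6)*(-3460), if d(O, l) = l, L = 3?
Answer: -38060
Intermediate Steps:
r(y, q) = 5 + q (r(y, q) = q - 1*(-5) = q + 5 = 5 + q)
r(-2, 6)*(-3460) = (5 + 6)*(-3460) = 11*(-3460) = -38060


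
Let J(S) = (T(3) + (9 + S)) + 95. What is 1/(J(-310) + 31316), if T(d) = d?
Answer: 1/31113 ≈ 3.2141e-5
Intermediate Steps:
J(S) = 107 + S (J(S) = (3 + (9 + S)) + 95 = (12 + S) + 95 = 107 + S)
1/(J(-310) + 31316) = 1/((107 - 310) + 31316) = 1/(-203 + 31316) = 1/31113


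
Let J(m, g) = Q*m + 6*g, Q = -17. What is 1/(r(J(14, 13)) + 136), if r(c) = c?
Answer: -1/24 ≈ -0.041667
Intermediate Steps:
J(m, g) = -17*m + 6*g
1/(r(J(14, 13)) + 136) = 1/((-17*14 + 6*13) + 136) = 1/((-238 + 78) + 136) = 1/(-160 + 136) = 1/(-24) = -1/24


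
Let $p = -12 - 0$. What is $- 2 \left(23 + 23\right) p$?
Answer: $1104$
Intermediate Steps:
$p = -12$ ($p = -12 + 0 = -12$)
$- 2 \left(23 + 23\right) p = - 2 \left(23 + 23\right) \left(-12\right) = \left(-2\right) 46 \left(-12\right) = \left(-92\right) \left(-12\right) = 1104$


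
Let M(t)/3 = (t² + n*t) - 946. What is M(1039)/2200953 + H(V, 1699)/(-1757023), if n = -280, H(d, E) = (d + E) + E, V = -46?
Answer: 1381468752913/1289041680973 ≈ 1.0717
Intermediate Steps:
H(d, E) = d + 2*E (H(d, E) = (E + d) + E = d + 2*E)
M(t) = -2838 - 840*t + 3*t² (M(t) = 3*((t² - 280*t) - 946) = 3*(-946 + t² - 280*t) = -2838 - 840*t + 3*t²)
M(1039)/2200953 + H(V, 1699)/(-1757023) = (-2838 - 840*1039 + 3*1039²)/2200953 + (-46 + 2*1699)/(-1757023) = (-2838 - 872760 + 3*1079521)*(1/2200953) + (-46 + 3398)*(-1/1757023) = (-2838 - 872760 + 3238563)*(1/2200953) + 3352*(-1/1757023) = 2362965*(1/2200953) - 3352/1757023 = 787655/733651 - 3352/1757023 = 1381468752913/1289041680973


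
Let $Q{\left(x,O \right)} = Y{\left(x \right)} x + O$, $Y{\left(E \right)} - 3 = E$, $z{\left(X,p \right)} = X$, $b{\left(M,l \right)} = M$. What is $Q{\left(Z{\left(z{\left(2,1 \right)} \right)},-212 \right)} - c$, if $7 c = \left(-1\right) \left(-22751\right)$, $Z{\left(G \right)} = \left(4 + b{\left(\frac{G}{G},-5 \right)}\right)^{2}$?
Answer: $- \frac{19335}{7} \approx -2762.1$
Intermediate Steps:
$Y{\left(E \right)} = 3 + E$
$Z{\left(G \right)} = 25$ ($Z{\left(G \right)} = \left(4 + \frac{G}{G}\right)^{2} = \left(4 + 1\right)^{2} = 5^{2} = 25$)
$Q{\left(x,O \right)} = O + x \left(3 + x\right)$ ($Q{\left(x,O \right)} = \left(3 + x\right) x + O = x \left(3 + x\right) + O = O + x \left(3 + x\right)$)
$c = \frac{22751}{7}$ ($c = \frac{\left(-1\right) \left(-22751\right)}{7} = \frac{1}{7} \cdot 22751 = \frac{22751}{7} \approx 3250.1$)
$Q{\left(Z{\left(z{\left(2,1 \right)} \right)},-212 \right)} - c = \left(-212 + 25 \left(3 + 25\right)\right) - \frac{22751}{7} = \left(-212 + 25 \cdot 28\right) - \frac{22751}{7} = \left(-212 + 700\right) - \frac{22751}{7} = 488 - \frac{22751}{7} = - \frac{19335}{7}$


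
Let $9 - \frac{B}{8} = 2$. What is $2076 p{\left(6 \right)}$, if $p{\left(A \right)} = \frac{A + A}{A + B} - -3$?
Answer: $\frac{205524}{31} \approx 6629.8$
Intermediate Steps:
$B = 56$ ($B = 72 - 16 = 56$)
$p{\left(A \right)} = 3 + \frac{2 A}{56 + A}$ ($p{\left(A \right)} = \frac{A + A}{A + 56} - -3 = \frac{2 A}{56 + A} + 3 = 3 + \frac{2 A}{56 + A}$)
$2076 p{\left(6 \right)} = 2076 \frac{168 + 5 \cdot 6}{56 + 6} = 2076 \frac{168 + 30}{62} = 2076 \cdot \frac{1}{62} \cdot 198 = 2076 \cdot \frac{99}{31} = \frac{205524}{31}$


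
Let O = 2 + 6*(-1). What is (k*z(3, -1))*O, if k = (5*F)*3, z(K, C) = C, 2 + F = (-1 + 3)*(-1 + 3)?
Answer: 120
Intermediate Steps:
F = 2 (F = -2 + (-1 + 3)*(-1 + 3) = -2 + 2*2 = -2 + 4 = 2)
k = 30 (k = (5*2)*3 = 10*3 = 30)
O = -4 (O = 2 - 6 = -4)
(k*z(3, -1))*O = (30*(-1))*(-4) = -30*(-4) = 120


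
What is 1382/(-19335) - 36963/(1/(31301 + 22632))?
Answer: -38544815137847/19335 ≈ -1.9935e+9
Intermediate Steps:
1382/(-19335) - 36963/(1/(31301 + 22632)) = 1382*(-1/19335) - 36963/(1/53933) = -1382/19335 - 36963/1/53933 = -1382/19335 - 36963*53933 = -1382/19335 - 1993525479 = -38544815137847/19335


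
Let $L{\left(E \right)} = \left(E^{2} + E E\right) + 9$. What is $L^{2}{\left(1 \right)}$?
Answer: $121$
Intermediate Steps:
$L{\left(E \right)} = 9 + 2 E^{2}$ ($L{\left(E \right)} = \left(E^{2} + E^{2}\right) + 9 = 2 E^{2} + 9 = 9 + 2 E^{2}$)
$L^{2}{\left(1 \right)} = \left(9 + 2 \cdot 1^{2}\right)^{2} = \left(9 + 2 \cdot 1\right)^{2} = \left(9 + 2\right)^{2} = 11^{2} = 121$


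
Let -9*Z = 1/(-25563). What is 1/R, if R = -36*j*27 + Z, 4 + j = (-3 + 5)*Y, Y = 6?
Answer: -230067/1789000991 ≈ -0.00012860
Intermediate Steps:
j = 8 (j = -4 + (-3 + 5)*6 = -4 + 2*6 = -4 + 12 = 8)
Z = 1/230067 (Z = -⅑/(-25563) = -⅑*(-1/25563) = 1/230067 ≈ 4.3466e-6)
R = -1789000991/230067 (R = -36*8*27 + 1/230067 = -288*27 + 1/230067 = -7776 + 1/230067 = -1789000991/230067 ≈ -7776.0)
1/R = 1/(-1789000991/230067) = -230067/1789000991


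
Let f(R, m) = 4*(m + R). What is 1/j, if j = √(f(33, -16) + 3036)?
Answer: √194/776 ≈ 0.017949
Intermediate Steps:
f(R, m) = 4*R + 4*m (f(R, m) = 4*(R + m) = 4*R + 4*m)
j = 4*√194 (j = √((4*33 + 4*(-16)) + 3036) = √((132 - 64) + 3036) = √(68 + 3036) = √3104 = 4*√194 ≈ 55.714)
1/j = 1/(4*√194) = √194/776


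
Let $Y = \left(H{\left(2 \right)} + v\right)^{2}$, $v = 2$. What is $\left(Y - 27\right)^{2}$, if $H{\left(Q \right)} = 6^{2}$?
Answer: $2007889$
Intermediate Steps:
$H{\left(Q \right)} = 36$
$Y = 1444$ ($Y = \left(36 + 2\right)^{2} = 38^{2} = 1444$)
$\left(Y - 27\right)^{2} = \left(1444 - 27\right)^{2} = 1417^{2} = 2007889$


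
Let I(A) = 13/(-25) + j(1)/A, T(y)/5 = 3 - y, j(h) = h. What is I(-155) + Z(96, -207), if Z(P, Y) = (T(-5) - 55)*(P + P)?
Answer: -2232408/775 ≈ -2880.5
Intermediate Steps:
T(y) = 15 - 5*y (T(y) = 5*(3 - y) = 15 - 5*y)
Z(P, Y) = -30*P (Z(P, Y) = ((15 - 5*(-5)) - 55)*(P + P) = ((15 + 25) - 55)*(2*P) = (40 - 55)*(2*P) = -30*P)
I(A) = -13/25 + 1/A (I(A) = 13/(-25) + 1/A = 13*(-1/25) + 1/A = -13/25 + 1/A)
I(-155) + Z(96, -207) = (-13/25 + 1/(-155)) - 30*96 = (-13/25 - 1/155) - 2880 = -408/775 - 2880 = -2232408/775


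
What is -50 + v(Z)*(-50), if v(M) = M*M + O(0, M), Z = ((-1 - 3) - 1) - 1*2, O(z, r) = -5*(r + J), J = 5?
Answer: -3000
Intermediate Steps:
O(z, r) = -25 - 5*r (O(z, r) = -5*(r + 5) = -5*(5 + r) = -25 - 5*r)
Z = -7 (Z = (-4 - 1) - 2 = -5 - 2 = -7)
v(M) = -25 + M² - 5*M (v(M) = M*M + (-25 - 5*M) = M² + (-25 - 5*M) = -25 + M² - 5*M)
-50 + v(Z)*(-50) = -50 + (-25 + (-7)² - 5*(-7))*(-50) = -50 + (-25 + 49 + 35)*(-50) = -50 + 59*(-50) = -50 - 2950 = -3000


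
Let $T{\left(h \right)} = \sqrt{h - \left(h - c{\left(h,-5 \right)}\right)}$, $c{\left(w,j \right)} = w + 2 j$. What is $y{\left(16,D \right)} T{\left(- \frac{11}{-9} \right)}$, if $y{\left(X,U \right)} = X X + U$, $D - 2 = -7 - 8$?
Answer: $81 i \sqrt{79} \approx 719.94 i$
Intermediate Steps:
$D = -13$ ($D = 2 - 15 = -13$)
$y{\left(X,U \right)} = U + X^{2}$ ($y{\left(X,U \right)} = X^{2} + U = U + X^{2}$)
$T{\left(h \right)} = \sqrt{-10 + h}$ ($T{\left(h \right)} = \sqrt{h + \left(\left(h + 2 \left(-5\right)\right) - h\right)} = \sqrt{h + \left(\left(h - 10\right) - h\right)} = \sqrt{h + \left(\left(-10 + h\right) - h\right)} = \sqrt{h - 10} = \sqrt{-10 + h}$)
$y{\left(16,D \right)} T{\left(- \frac{11}{-9} \right)} = \left(-13 + 16^{2}\right) \sqrt{-10 - \frac{11}{-9}} = \left(-13 + 256\right) \sqrt{-10 - - \frac{11}{9}} = 243 \sqrt{-10 + \frac{11}{9}} = 243 \sqrt{- \frac{79}{9}} = 243 \frac{i \sqrt{79}}{3} = 81 i \sqrt{79}$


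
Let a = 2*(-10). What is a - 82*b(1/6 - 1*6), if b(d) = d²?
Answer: -50585/18 ≈ -2810.3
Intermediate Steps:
a = -20
a - 82*b(1/6 - 1*6) = -20 - 82*(1/6 - 1*6)² = -20 - 82*(⅙ - 6)² = -20 - 82*(-35/6)² = -20 - 82*1225/36 = -20 - 50225/18 = -50585/18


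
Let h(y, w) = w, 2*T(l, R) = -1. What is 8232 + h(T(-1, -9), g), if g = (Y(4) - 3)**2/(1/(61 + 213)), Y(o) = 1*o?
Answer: 8506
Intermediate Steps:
Y(o) = o
T(l, R) = -1/2 (T(l, R) = (1/2)*(-1) = -1/2)
g = 274 (g = (4 - 3)**2/(1/(61 + 213)) = 1**2/(1/274) = 1/(1/274) = 1*274 = 274)
8232 + h(T(-1, -9), g) = 8232 + 274 = 8506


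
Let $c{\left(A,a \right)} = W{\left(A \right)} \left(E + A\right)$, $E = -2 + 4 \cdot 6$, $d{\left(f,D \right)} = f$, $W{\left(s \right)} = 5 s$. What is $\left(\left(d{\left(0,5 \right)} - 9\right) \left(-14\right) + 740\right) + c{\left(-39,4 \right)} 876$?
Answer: $2904806$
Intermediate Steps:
$E = 22$ ($E = -2 + 24 = 22$)
$c{\left(A,a \right)} = 5 A \left(22 + A\right)$
$\left(\left(d{\left(0,5 \right)} - 9\right) \left(-14\right) + 740\right) + c{\left(-39,4 \right)} 876 = \left(\left(0 - 9\right) \left(-14\right) + 740\right) + 5 \left(-39\right) \left(22 - 39\right) 876 = \left(\left(-9\right) \left(-14\right) + 740\right) + 5 \left(-39\right) \left(-17\right) 876 = \left(126 + 740\right) + 3315 \cdot 876 = 866 + 2903940 = 2904806$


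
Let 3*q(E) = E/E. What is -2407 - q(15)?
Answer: -7222/3 ≈ -2407.3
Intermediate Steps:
q(E) = 1/3 (q(E) = (E/E)/3 = (1/3)*1 = 1/3)
-2407 - q(15) = -2407 - 1*1/3 = -2407 - 1/3 = -7222/3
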